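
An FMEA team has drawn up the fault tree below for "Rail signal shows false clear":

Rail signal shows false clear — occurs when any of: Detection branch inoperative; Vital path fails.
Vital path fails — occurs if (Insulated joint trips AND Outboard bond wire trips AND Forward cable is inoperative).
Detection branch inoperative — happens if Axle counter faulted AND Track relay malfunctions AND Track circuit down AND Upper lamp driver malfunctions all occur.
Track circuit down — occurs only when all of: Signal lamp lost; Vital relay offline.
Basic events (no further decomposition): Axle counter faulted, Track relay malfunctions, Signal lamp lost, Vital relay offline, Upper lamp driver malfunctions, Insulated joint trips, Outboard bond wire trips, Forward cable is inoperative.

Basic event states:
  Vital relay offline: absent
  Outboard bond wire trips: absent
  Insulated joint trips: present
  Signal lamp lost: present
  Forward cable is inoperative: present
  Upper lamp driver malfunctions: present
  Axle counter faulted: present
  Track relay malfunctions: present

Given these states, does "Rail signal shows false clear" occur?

No

Track circuit down [AND]: Signal lamp lost=occurs, Vital relay offline=not → not all inputs occur → does not occur.
Detection branch inoperative [AND]: Axle counter faulted=occurs, Track relay malfunctions=occurs, Track circuit down=not, Upper lamp driver malfunctions=occurs → not all inputs occur → does not occur.
Vital path fails [AND]: Insulated joint trips=occurs, Outboard bond wire trips=not, Forward cable is inoperative=occurs → not all inputs occur → does not occur.
Rail signal shows false clear [OR]: Detection branch inoperative=not, Vital path fails=not → no input occurs → does not occur.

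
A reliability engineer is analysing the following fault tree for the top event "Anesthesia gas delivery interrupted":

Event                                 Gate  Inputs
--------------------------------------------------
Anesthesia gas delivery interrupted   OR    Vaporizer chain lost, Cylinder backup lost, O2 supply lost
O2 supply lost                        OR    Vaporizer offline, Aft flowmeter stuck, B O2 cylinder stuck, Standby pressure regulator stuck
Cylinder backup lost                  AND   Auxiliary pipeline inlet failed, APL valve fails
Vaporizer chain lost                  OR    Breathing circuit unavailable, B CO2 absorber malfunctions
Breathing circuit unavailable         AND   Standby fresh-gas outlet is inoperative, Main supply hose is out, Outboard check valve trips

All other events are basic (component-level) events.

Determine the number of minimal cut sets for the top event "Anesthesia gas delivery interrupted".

Breathing circuit unavailable [AND]: one cut set from each child combined → 1 × 1 × 1 = 1 cut set(s).
Vaporizer chain lost [OR]: union of children's cut sets → 2 cut set(s).
Cylinder backup lost [AND]: one cut set from each child combined → 1 × 1 = 1 cut set(s).
O2 supply lost [OR]: union of children's cut sets → 4 cut set(s).
Anesthesia gas delivery interrupted [OR]: union of children's cut sets → 7 cut set(s).
Minimal cut sets: {Main supply hose is out, Outboard check valve trips, Standby fresh-gas outlet is inoperative}; {B CO2 absorber malfunctions}; {APL valve fails, Auxiliary pipeline inlet failed}; {Vaporizer offline}; {Aft flowmeter stuck}; {B O2 cylinder stuck}; {Standby pressure regulator stuck}.

7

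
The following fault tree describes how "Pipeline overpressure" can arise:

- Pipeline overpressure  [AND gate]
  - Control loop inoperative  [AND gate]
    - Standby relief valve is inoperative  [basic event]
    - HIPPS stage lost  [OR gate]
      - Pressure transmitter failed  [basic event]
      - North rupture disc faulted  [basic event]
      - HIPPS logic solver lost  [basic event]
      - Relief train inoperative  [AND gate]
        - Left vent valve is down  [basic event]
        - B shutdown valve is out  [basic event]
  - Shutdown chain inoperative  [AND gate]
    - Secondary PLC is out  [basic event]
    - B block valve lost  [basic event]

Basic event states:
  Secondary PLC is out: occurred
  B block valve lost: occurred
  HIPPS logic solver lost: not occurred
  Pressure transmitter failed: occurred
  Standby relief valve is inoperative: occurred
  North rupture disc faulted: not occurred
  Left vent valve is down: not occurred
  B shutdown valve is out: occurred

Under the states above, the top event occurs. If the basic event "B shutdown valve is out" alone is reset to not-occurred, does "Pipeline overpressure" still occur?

Counterfactual: set "B shutdown valve is out" to not occurred.
Relief train inoperative [AND]: Left vent valve is down=not, B shutdown valve is out=not → not all inputs occur → does not occur.
HIPPS stage lost [OR]: Pressure transmitter failed=occurs, North rupture disc faulted=not, HIPPS logic solver lost=not, Relief train inoperative=not → at least one input occurs → occurs.
Control loop inoperative [AND]: Standby relief valve is inoperative=occurs, HIPPS stage lost=occurs → all inputs occur → occurs.
Shutdown chain inoperative [AND]: Secondary PLC is out=occurs, B block valve lost=occurs → all inputs occur → occurs.
Pipeline overpressure [AND]: Control loop inoperative=occurs, Shutdown chain inoperative=occurs → all inputs occur → occurs.

Yes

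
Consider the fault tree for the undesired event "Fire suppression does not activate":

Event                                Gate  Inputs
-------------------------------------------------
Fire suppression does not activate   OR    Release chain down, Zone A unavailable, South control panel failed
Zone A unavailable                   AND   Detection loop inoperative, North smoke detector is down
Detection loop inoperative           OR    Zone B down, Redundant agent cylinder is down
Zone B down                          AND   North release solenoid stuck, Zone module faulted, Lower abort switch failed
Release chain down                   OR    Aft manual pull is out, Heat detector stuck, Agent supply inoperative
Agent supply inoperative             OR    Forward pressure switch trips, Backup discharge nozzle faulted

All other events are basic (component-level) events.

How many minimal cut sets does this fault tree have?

Agent supply inoperative [OR]: union of children's cut sets → 2 cut set(s).
Release chain down [OR]: union of children's cut sets → 4 cut set(s).
Zone B down [AND]: one cut set from each child combined → 1 × 1 × 1 = 1 cut set(s).
Detection loop inoperative [OR]: union of children's cut sets → 2 cut set(s).
Zone A unavailable [AND]: one cut set from each child combined → 2 × 1 = 2 cut set(s).
Fire suppression does not activate [OR]: union of children's cut sets → 7 cut set(s).
Minimal cut sets: {Aft manual pull is out}; {Heat detector stuck}; {Forward pressure switch trips}; {Backup discharge nozzle faulted}; {Lower abort switch failed, North release solenoid stuck, North smoke detector is down, Zone module faulted}; {North smoke detector is down, Redundant agent cylinder is down}; {South control panel failed}.

7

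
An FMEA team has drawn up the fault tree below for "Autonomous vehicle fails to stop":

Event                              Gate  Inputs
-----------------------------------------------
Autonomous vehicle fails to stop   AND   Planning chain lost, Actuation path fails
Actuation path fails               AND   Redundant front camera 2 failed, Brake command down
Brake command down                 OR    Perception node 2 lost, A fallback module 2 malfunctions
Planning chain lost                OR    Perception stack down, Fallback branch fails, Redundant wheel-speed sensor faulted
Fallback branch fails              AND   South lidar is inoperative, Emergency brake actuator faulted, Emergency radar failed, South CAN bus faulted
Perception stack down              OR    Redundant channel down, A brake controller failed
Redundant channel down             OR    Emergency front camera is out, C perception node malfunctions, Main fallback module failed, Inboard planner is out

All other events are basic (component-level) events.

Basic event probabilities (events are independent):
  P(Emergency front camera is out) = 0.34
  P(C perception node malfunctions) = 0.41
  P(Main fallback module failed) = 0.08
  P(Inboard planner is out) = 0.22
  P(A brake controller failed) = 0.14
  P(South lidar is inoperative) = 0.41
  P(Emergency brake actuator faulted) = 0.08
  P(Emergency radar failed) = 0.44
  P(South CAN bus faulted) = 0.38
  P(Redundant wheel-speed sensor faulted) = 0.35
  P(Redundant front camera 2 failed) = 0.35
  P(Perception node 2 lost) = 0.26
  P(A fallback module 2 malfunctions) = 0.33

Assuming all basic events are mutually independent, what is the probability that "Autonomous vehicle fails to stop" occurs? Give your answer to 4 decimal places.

P(Redundant channel down) [OR] = 1 − (1−0.34) × (1−0.41) × (1−0.08) × (1−0.22) = 0.720567
P(Perception stack down) [OR] = 1 − (1−0.720567) × (1−0.14) = 0.759688
P(Fallback branch fails) [AND] = 0.41 × 0.08 × 0.44 × 0.38 = 0.005484
P(Planning chain lost) [OR] = 1 − (1−0.759688) × (1−0.005484) × (1−0.35) = 0.844654
P(Brake command down) [OR] = 1 − (1−0.26) × (1−0.33) = 0.504200
P(Actuation path fails) [AND] = 0.35 × 0.504200 = 0.176470
P(Autonomous vehicle fails to stop) [AND] = 0.844654 × 0.176470 = 0.149056
Rounded to 4 decimal places: P(Autonomous vehicle fails to stop) ≈ 0.1491.

0.1491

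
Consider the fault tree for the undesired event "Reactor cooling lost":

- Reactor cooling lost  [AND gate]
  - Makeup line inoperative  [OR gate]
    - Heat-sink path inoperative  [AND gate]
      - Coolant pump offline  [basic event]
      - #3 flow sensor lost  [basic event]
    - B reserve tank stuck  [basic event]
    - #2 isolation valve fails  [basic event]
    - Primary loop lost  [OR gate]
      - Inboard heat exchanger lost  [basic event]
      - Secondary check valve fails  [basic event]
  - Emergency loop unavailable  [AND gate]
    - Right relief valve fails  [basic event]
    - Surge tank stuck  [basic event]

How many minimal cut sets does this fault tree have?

5

Heat-sink path inoperative [AND]: one cut set from each child combined → 1 × 1 = 1 cut set(s).
Primary loop lost [OR]: union of children's cut sets → 2 cut set(s).
Makeup line inoperative [OR]: union of children's cut sets → 5 cut set(s).
Emergency loop unavailable [AND]: one cut set from each child combined → 1 × 1 = 1 cut set(s).
Reactor cooling lost [AND]: one cut set from each child combined → 5 × 1 = 5 cut set(s).
Minimal cut sets: {#3 flow sensor lost, Coolant pump offline, Right relief valve fails, Surge tank stuck}; {B reserve tank stuck, Right relief valve fails, Surge tank stuck}; {#2 isolation valve fails, Right relief valve fails, Surge tank stuck}; {Inboard heat exchanger lost, Right relief valve fails, Surge tank stuck}; {Right relief valve fails, Secondary check valve fails, Surge tank stuck}.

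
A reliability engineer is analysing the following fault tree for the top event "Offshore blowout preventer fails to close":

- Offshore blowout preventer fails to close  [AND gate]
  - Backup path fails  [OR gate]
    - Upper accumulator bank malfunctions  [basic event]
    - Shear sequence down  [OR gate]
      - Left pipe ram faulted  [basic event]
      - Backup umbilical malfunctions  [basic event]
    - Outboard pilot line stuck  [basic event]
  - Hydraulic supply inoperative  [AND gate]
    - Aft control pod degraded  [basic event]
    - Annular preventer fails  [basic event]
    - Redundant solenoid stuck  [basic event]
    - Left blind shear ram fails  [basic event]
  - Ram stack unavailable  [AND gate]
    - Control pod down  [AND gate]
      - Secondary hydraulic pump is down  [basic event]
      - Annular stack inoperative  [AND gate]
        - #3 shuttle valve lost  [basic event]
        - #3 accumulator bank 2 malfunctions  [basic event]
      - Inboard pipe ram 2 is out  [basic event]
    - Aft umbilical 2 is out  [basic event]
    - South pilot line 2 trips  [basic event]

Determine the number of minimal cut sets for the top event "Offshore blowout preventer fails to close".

Shear sequence down [OR]: union of children's cut sets → 2 cut set(s).
Backup path fails [OR]: union of children's cut sets → 4 cut set(s).
Hydraulic supply inoperative [AND]: one cut set from each child combined → 1 × 1 × 1 × 1 = 1 cut set(s).
Annular stack inoperative [AND]: one cut set from each child combined → 1 × 1 = 1 cut set(s).
Control pod down [AND]: one cut set from each child combined → 1 × 1 × 1 = 1 cut set(s).
Ram stack unavailable [AND]: one cut set from each child combined → 1 × 1 × 1 = 1 cut set(s).
Offshore blowout preventer fails to close [AND]: one cut set from each child combined → 4 × 1 × 1 = 4 cut set(s).
Minimal cut sets: {#3 accumulator bank 2 malfunctions, #3 shuttle valve lost, Aft control pod degraded, Aft umbilical 2 is out, Annular preventer fails, Inboard pipe ram 2 is out, Left blind shear ram fails, Redundant solenoid stuck, Secondary hydraulic pump is down, South pilot line 2 trips, Upper accumulator bank malfunctions}; {#3 accumulator bank 2 malfunctions, #3 shuttle valve lost, Aft control pod degraded, Aft umbilical 2 is out, Annular preventer fails, Inboard pipe ram 2 is out, Left blind shear ram fails, Left pipe ram faulted, Redundant solenoid stuck, Secondary hydraulic pump is down, South pilot line 2 trips}; {#3 accumulator bank 2 malfunctions, #3 shuttle valve lost, Aft control pod degraded, Aft umbilical 2 is out, Annular preventer fails, Backup umbilical malfunctions, Inboard pipe ram 2 is out, Left blind shear ram fails, Redundant solenoid stuck, Secondary hydraulic pump is down, South pilot line 2 trips}; {#3 accumulator bank 2 malfunctions, #3 shuttle valve lost, Aft control pod degraded, Aft umbilical 2 is out, Annular preventer fails, Inboard pipe ram 2 is out, Left blind shear ram fails, Outboard pilot line stuck, Redundant solenoid stuck, Secondary hydraulic pump is down, South pilot line 2 trips}.

4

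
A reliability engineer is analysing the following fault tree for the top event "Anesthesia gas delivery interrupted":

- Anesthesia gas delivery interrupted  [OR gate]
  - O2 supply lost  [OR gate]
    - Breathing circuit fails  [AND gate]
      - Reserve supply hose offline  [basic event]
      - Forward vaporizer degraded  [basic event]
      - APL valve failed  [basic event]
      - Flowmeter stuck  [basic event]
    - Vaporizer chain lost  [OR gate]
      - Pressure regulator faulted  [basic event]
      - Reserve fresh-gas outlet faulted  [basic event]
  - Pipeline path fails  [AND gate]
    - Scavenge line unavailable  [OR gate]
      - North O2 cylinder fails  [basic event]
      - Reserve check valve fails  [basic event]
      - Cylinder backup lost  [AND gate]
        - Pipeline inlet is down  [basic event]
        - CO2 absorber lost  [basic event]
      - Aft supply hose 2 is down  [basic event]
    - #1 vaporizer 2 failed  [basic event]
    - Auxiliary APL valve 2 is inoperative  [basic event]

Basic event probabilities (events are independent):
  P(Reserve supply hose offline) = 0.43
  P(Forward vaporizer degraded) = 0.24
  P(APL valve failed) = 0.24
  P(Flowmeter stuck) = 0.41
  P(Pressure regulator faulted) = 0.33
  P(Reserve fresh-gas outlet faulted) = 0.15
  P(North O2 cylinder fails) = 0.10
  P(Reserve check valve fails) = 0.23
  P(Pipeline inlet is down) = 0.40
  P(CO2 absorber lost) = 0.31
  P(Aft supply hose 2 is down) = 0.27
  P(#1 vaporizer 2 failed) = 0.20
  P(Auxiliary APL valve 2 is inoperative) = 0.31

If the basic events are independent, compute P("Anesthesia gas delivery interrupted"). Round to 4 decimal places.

P(Breathing circuit fails) [AND] = 0.43 × 0.24 × 0.24 × 0.41 = 0.010155
P(Vaporizer chain lost) [OR] = 1 − (1−0.33) × (1−0.15) = 0.430500
P(O2 supply lost) [OR] = 1 − (1−0.010155) × (1−0.430500) = 0.436283
P(Cylinder backup lost) [AND] = 0.40 × 0.31 = 0.124000
P(Scavenge line unavailable) [OR] = 1 − (1−0.10) × (1−0.23) × (1−0.124000) × (1−0.27) = 0.556840
P(Pipeline path fails) [AND] = 0.556840 × 0.20 × 0.31 = 0.034524
P(Anesthesia gas delivery interrupted) [OR] = 1 − (1−0.436283) × (1−0.034524) = 0.455745
Rounded to 4 decimal places: P(Anesthesia gas delivery interrupted) ≈ 0.4557.

0.4557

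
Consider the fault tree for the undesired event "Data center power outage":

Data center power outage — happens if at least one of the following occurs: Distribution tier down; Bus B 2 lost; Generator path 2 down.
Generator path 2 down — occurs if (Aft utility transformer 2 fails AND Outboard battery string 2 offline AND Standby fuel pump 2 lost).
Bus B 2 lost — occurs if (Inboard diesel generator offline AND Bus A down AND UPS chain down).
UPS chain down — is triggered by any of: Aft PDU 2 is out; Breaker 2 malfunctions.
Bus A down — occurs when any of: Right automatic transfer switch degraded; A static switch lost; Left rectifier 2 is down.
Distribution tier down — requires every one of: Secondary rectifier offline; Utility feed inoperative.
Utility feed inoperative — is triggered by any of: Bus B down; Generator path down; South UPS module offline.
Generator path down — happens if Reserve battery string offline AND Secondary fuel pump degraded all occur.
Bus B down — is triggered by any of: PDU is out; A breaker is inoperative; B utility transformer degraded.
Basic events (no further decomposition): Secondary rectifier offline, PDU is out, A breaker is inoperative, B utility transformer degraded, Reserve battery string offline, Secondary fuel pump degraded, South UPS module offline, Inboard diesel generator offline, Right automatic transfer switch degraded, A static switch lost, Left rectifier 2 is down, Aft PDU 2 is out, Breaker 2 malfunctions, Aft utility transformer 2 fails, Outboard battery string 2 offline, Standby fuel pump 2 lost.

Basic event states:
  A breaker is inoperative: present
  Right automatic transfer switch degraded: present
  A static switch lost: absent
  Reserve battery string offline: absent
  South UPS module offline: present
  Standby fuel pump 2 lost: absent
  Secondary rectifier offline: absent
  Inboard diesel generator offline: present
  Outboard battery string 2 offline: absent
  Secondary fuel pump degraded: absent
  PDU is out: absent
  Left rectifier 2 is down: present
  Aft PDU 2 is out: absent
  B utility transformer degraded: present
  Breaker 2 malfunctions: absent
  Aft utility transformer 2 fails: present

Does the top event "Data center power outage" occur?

No

Bus B down [OR]: PDU is out=not, A breaker is inoperative=occurs, B utility transformer degraded=occurs → at least one input occurs → occurs.
Generator path down [AND]: Reserve battery string offline=not, Secondary fuel pump degraded=not → not all inputs occur → does not occur.
Utility feed inoperative [OR]: Bus B down=occurs, Generator path down=not, South UPS module offline=occurs → at least one input occurs → occurs.
Distribution tier down [AND]: Secondary rectifier offline=not, Utility feed inoperative=occurs → not all inputs occur → does not occur.
Bus A down [OR]: Right automatic transfer switch degraded=occurs, A static switch lost=not, Left rectifier 2 is down=occurs → at least one input occurs → occurs.
UPS chain down [OR]: Aft PDU 2 is out=not, Breaker 2 malfunctions=not → no input occurs → does not occur.
Bus B 2 lost [AND]: Inboard diesel generator offline=occurs, Bus A down=occurs, UPS chain down=not → not all inputs occur → does not occur.
Generator path 2 down [AND]: Aft utility transformer 2 fails=occurs, Outboard battery string 2 offline=not, Standby fuel pump 2 lost=not → not all inputs occur → does not occur.
Data center power outage [OR]: Distribution tier down=not, Bus B 2 lost=not, Generator path 2 down=not → no input occurs → does not occur.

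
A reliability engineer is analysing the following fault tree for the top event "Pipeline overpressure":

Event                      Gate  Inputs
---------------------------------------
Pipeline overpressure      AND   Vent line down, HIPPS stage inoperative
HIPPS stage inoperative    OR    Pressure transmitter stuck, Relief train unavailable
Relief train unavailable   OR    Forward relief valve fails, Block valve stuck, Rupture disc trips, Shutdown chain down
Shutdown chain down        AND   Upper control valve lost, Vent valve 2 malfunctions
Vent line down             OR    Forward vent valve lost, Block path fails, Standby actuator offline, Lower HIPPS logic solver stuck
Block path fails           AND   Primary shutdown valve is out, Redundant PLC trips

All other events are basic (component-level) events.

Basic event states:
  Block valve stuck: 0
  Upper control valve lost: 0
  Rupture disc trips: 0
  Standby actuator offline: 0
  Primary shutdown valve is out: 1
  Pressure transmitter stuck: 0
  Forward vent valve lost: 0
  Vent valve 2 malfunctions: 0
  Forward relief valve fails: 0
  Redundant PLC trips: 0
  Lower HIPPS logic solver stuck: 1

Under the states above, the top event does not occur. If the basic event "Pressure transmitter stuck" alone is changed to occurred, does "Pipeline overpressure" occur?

Counterfactual: set "Pressure transmitter stuck" to occurred.
Block path fails [AND]: Primary shutdown valve is out=occurs, Redundant PLC trips=not → not all inputs occur → does not occur.
Vent line down [OR]: Forward vent valve lost=not, Block path fails=not, Standby actuator offline=not, Lower HIPPS logic solver stuck=occurs → at least one input occurs → occurs.
Shutdown chain down [AND]: Upper control valve lost=not, Vent valve 2 malfunctions=not → not all inputs occur → does not occur.
Relief train unavailable [OR]: Forward relief valve fails=not, Block valve stuck=not, Rupture disc trips=not, Shutdown chain down=not → no input occurs → does not occur.
HIPPS stage inoperative [OR]: Pressure transmitter stuck=occurs, Relief train unavailable=not → at least one input occurs → occurs.
Pipeline overpressure [AND]: Vent line down=occurs, HIPPS stage inoperative=occurs → all inputs occur → occurs.

Yes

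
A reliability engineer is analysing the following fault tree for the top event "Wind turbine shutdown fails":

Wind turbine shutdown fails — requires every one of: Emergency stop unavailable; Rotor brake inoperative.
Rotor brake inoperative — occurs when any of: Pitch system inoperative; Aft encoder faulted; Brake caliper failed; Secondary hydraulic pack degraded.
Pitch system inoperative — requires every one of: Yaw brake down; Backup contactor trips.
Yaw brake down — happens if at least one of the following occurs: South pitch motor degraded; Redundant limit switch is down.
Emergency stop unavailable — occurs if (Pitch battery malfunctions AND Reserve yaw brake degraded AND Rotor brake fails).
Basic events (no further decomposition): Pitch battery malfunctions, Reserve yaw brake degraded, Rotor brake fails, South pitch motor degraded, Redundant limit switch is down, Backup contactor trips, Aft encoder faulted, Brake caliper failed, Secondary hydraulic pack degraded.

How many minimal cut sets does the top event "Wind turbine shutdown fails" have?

5

Emergency stop unavailable [AND]: one cut set from each child combined → 1 × 1 × 1 = 1 cut set(s).
Yaw brake down [OR]: union of children's cut sets → 2 cut set(s).
Pitch system inoperative [AND]: one cut set from each child combined → 2 × 1 = 2 cut set(s).
Rotor brake inoperative [OR]: union of children's cut sets → 5 cut set(s).
Wind turbine shutdown fails [AND]: one cut set from each child combined → 1 × 5 = 5 cut set(s).
Minimal cut sets: {Backup contactor trips, Pitch battery malfunctions, Reserve yaw brake degraded, Rotor brake fails, South pitch motor degraded}; {Backup contactor trips, Pitch battery malfunctions, Redundant limit switch is down, Reserve yaw brake degraded, Rotor brake fails}; {Aft encoder faulted, Pitch battery malfunctions, Reserve yaw brake degraded, Rotor brake fails}; {Brake caliper failed, Pitch battery malfunctions, Reserve yaw brake degraded, Rotor brake fails}; {Pitch battery malfunctions, Reserve yaw brake degraded, Rotor brake fails, Secondary hydraulic pack degraded}.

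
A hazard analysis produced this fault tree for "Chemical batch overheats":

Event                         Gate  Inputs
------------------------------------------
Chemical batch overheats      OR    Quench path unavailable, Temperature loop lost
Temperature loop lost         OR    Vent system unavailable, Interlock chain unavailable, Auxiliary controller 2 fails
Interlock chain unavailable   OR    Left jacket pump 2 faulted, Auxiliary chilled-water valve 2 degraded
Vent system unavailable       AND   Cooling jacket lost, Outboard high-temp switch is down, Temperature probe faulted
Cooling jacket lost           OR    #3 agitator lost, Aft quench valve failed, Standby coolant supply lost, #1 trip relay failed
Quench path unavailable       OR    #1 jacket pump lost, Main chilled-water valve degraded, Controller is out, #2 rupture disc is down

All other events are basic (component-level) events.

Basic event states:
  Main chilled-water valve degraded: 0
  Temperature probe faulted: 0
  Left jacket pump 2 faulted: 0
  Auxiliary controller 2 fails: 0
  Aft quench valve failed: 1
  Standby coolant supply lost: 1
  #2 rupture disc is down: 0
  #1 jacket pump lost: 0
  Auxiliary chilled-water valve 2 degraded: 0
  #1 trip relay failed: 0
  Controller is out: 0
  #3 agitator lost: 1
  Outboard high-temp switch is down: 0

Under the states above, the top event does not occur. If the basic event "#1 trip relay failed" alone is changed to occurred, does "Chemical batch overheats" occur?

Counterfactual: set "#1 trip relay failed" to occurred.
Quench path unavailable [OR]: #1 jacket pump lost=not, Main chilled-water valve degraded=not, Controller is out=not, #2 rupture disc is down=not → no input occurs → does not occur.
Cooling jacket lost [OR]: #3 agitator lost=occurs, Aft quench valve failed=occurs, Standby coolant supply lost=occurs, #1 trip relay failed=occurs → at least one input occurs → occurs.
Vent system unavailable [AND]: Cooling jacket lost=occurs, Outboard high-temp switch is down=not, Temperature probe faulted=not → not all inputs occur → does not occur.
Interlock chain unavailable [OR]: Left jacket pump 2 faulted=not, Auxiliary chilled-water valve 2 degraded=not → no input occurs → does not occur.
Temperature loop lost [OR]: Vent system unavailable=not, Interlock chain unavailable=not, Auxiliary controller 2 fails=not → no input occurs → does not occur.
Chemical batch overheats [OR]: Quench path unavailable=not, Temperature loop lost=not → no input occurs → does not occur.

No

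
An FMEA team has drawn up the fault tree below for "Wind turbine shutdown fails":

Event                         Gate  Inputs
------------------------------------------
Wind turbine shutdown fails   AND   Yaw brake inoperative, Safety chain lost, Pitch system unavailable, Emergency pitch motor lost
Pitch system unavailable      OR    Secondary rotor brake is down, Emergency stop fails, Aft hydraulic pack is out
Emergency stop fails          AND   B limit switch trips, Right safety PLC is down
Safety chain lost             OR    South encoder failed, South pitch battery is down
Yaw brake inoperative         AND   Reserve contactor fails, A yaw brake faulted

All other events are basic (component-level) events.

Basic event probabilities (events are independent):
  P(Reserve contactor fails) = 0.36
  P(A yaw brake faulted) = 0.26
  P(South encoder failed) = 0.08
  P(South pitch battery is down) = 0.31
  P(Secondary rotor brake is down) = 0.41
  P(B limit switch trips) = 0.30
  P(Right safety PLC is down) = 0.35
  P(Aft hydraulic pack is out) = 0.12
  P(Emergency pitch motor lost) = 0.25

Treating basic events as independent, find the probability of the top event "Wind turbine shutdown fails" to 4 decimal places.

P(Yaw brake inoperative) [AND] = 0.36 × 0.26 = 0.093600
P(Safety chain lost) [OR] = 1 − (1−0.08) × (1−0.31) = 0.365200
P(Emergency stop fails) [AND] = 0.30 × 0.35 = 0.105000
P(Pitch system unavailable) [OR] = 1 − (1−0.41) × (1−0.105000) × (1−0.12) = 0.535316
P(Wind turbine shutdown fails) [AND] = 0.093600 × 0.365200 × 0.535316 × 0.25 = 0.004575
Rounded to 4 decimal places: P(Wind turbine shutdown fails) ≈ 0.0046.

0.0046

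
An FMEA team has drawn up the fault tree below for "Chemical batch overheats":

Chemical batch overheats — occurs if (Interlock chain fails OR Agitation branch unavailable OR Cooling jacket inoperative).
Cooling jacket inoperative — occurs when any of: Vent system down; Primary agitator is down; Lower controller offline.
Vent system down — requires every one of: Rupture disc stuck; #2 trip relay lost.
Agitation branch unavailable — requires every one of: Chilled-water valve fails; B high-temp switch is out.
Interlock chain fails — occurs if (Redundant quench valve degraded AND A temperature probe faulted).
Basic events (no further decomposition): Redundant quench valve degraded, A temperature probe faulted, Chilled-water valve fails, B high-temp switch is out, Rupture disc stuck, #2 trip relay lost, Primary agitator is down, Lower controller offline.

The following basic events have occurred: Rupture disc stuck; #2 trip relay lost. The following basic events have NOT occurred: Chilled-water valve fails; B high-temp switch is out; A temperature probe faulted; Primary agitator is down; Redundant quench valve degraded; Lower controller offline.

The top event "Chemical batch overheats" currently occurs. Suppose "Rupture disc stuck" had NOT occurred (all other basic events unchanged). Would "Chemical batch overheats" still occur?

Counterfactual: set "Rupture disc stuck" to not occurred.
Interlock chain fails [AND]: Redundant quench valve degraded=not, A temperature probe faulted=not → not all inputs occur → does not occur.
Agitation branch unavailable [AND]: Chilled-water valve fails=not, B high-temp switch is out=not → not all inputs occur → does not occur.
Vent system down [AND]: Rupture disc stuck=not, #2 trip relay lost=occurs → not all inputs occur → does not occur.
Cooling jacket inoperative [OR]: Vent system down=not, Primary agitator is down=not, Lower controller offline=not → no input occurs → does not occur.
Chemical batch overheats [OR]: Interlock chain fails=not, Agitation branch unavailable=not, Cooling jacket inoperative=not → no input occurs → does not occur.

No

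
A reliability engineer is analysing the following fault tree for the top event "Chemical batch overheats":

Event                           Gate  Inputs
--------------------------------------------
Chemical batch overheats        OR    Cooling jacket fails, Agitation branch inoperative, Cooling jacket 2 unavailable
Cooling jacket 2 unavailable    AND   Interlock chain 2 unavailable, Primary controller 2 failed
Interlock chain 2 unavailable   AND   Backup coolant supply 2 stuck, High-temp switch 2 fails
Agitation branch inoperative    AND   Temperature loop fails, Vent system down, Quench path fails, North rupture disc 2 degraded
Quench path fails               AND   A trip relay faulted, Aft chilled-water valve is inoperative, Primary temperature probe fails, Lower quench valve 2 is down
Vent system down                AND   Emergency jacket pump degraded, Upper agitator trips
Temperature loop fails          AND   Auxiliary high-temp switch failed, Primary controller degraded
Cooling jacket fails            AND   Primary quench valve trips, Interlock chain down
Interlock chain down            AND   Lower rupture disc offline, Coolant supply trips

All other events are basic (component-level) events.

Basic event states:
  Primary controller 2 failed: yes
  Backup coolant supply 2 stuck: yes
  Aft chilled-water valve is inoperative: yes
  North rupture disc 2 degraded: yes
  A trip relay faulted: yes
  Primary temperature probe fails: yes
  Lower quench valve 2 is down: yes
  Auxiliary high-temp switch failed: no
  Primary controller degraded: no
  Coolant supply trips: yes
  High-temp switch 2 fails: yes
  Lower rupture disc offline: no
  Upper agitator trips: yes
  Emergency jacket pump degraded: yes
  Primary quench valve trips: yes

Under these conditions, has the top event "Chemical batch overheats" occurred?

Yes

Interlock chain down [AND]: Lower rupture disc offline=not, Coolant supply trips=occurs → not all inputs occur → does not occur.
Cooling jacket fails [AND]: Primary quench valve trips=occurs, Interlock chain down=not → not all inputs occur → does not occur.
Temperature loop fails [AND]: Auxiliary high-temp switch failed=not, Primary controller degraded=not → not all inputs occur → does not occur.
Vent system down [AND]: Emergency jacket pump degraded=occurs, Upper agitator trips=occurs → all inputs occur → occurs.
Quench path fails [AND]: A trip relay faulted=occurs, Aft chilled-water valve is inoperative=occurs, Primary temperature probe fails=occurs, Lower quench valve 2 is down=occurs → all inputs occur → occurs.
Agitation branch inoperative [AND]: Temperature loop fails=not, Vent system down=occurs, Quench path fails=occurs, North rupture disc 2 degraded=occurs → not all inputs occur → does not occur.
Interlock chain 2 unavailable [AND]: Backup coolant supply 2 stuck=occurs, High-temp switch 2 fails=occurs → all inputs occur → occurs.
Cooling jacket 2 unavailable [AND]: Interlock chain 2 unavailable=occurs, Primary controller 2 failed=occurs → all inputs occur → occurs.
Chemical batch overheats [OR]: Cooling jacket fails=not, Agitation branch inoperative=not, Cooling jacket 2 unavailable=occurs → at least one input occurs → occurs.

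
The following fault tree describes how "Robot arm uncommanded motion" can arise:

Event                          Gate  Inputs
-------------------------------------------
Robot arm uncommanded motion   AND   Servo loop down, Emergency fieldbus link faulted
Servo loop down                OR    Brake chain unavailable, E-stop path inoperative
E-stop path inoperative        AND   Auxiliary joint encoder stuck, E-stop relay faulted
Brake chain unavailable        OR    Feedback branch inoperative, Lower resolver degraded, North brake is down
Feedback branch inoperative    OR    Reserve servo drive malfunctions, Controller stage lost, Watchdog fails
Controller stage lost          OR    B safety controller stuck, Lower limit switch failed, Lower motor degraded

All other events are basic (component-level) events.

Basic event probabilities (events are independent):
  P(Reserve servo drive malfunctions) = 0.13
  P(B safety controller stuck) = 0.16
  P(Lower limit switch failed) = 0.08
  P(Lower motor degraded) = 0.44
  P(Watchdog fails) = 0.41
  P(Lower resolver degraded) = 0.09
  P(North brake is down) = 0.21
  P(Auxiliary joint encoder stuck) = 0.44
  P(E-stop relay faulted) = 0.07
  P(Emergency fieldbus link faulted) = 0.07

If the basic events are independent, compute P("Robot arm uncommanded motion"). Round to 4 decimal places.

P(Controller stage lost) [OR] = 1 − (1−0.16) × (1−0.08) × (1−0.44) = 0.567232
P(Feedback branch inoperative) [OR] = 1 − (1−0.13) × (1−0.567232) × (1−0.41) = 0.777860
P(Brake chain unavailable) [OR] = 1 − (1−0.777860) × (1−0.09) × (1−0.21) = 0.840304
P(E-stop path inoperative) [AND] = 0.44 × 0.07 = 0.030800
P(Servo loop down) [OR] = 1 − (1−0.840304) × (1−0.030800) = 0.845223
P(Robot arm uncommanded motion) [AND] = 0.845223 × 0.07 = 0.059166
Rounded to 4 decimal places: P(Robot arm uncommanded motion) ≈ 0.0592.

0.0592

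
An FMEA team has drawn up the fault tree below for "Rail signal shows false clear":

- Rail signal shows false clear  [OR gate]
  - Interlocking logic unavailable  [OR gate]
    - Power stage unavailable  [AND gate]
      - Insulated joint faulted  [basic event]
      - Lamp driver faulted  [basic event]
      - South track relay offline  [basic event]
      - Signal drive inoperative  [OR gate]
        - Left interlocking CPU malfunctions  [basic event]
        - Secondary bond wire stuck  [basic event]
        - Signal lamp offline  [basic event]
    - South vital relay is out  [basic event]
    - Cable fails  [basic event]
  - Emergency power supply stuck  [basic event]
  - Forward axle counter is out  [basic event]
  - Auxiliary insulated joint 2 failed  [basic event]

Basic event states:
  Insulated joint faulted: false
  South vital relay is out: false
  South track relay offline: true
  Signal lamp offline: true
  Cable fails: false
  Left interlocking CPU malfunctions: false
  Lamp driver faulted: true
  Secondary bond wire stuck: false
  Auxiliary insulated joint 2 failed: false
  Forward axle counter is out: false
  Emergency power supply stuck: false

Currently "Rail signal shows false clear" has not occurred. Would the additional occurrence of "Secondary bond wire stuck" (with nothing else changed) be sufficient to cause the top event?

No

Counterfactual: set "Secondary bond wire stuck" to occurred.
Signal drive inoperative [OR]: Left interlocking CPU malfunctions=not, Secondary bond wire stuck=occurs, Signal lamp offline=occurs → at least one input occurs → occurs.
Power stage unavailable [AND]: Insulated joint faulted=not, Lamp driver faulted=occurs, South track relay offline=occurs, Signal drive inoperative=occurs → not all inputs occur → does not occur.
Interlocking logic unavailable [OR]: Power stage unavailable=not, South vital relay is out=not, Cable fails=not → no input occurs → does not occur.
Rail signal shows false clear [OR]: Interlocking logic unavailable=not, Emergency power supply stuck=not, Forward axle counter is out=not, Auxiliary insulated joint 2 failed=not → no input occurs → does not occur.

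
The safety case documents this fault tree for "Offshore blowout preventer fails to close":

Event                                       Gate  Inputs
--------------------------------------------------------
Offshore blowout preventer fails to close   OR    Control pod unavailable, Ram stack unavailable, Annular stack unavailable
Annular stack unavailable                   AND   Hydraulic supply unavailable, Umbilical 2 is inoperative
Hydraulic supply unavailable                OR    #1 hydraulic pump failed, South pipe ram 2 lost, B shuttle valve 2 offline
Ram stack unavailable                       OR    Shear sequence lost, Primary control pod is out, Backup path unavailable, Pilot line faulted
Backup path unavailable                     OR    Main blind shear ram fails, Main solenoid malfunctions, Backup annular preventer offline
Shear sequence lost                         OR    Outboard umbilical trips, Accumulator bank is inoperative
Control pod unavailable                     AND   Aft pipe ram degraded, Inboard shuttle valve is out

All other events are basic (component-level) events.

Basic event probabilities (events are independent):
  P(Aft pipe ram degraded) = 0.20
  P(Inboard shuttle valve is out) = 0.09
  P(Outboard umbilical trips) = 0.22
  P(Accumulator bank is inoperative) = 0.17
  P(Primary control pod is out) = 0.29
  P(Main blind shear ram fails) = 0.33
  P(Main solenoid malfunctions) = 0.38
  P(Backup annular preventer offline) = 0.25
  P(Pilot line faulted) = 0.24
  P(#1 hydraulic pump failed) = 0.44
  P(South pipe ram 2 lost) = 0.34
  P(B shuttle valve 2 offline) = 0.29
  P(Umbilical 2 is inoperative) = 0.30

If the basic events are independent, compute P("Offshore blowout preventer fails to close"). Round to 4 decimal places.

0.9168

P(Control pod unavailable) [AND] = 0.20 × 0.09 = 0.018000
P(Shear sequence lost) [OR] = 1 − (1−0.22) × (1−0.17) = 0.352600
P(Backup path unavailable) [OR] = 1 − (1−0.33) × (1−0.38) × (1−0.25) = 0.688450
P(Ram stack unavailable) [OR] = 1 − (1−0.352600) × (1−0.29) × (1−0.688450) × (1−0.24) = 0.891164
P(Hydraulic supply unavailable) [OR] = 1 − (1−0.44) × (1−0.34) × (1−0.29) = 0.737584
P(Annular stack unavailable) [AND] = 0.737584 × 0.30 = 0.221275
P(Offshore blowout preventer fails to close) [OR] = 1 − (1−0.018000) × (1−0.891164) × (1−0.221275) = 0.916772
Rounded to 4 decimal places: P(Offshore blowout preventer fails to close) ≈ 0.9168.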